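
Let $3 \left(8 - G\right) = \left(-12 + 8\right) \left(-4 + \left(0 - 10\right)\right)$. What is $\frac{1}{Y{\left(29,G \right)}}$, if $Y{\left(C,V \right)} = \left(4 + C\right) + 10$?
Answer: $\frac{1}{43} \approx 0.023256$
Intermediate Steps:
$G = - \frac{32}{3}$ ($G = 8 - \frac{\left(-12 + 8\right) \left(-4 + \left(0 - 10\right)\right)}{3} = 8 - \frac{\left(-4\right) \left(-4 + \left(0 - 10\right)\right)}{3} = 8 - \frac{\left(-4\right) \left(-4 - 10\right)}{3} = 8 - \frac{\left(-4\right) \left(-14\right)}{3} = 8 - \frac{56}{3} = - \frac{32}{3} \approx -10.667$)
$Y{\left(C,V \right)} = 14 + C$
$\frac{1}{Y{\left(29,G \right)}} = \frac{1}{14 + 29} = \frac{1}{43}$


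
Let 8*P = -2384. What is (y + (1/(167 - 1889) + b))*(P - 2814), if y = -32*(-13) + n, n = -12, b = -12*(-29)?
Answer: -2014931308/861 ≈ -2.3402e+6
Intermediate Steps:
P = -298 (P = (⅛)*(-2384) = -298)
b = 348
y = 404 (y = -32*(-13) - 12 = 416 - 12 = 404)
(y + (1/(167 - 1889) + b))*(P - 2814) = (404 + (1/(167 - 1889) + 348))*(-298 - 2814) = (404 + (1/(-1722) + 348))*(-3112) = (404 + (-1/1722 + 348))*(-3112) = (404 + 599255/1722)*(-3112) = (1294943/1722)*(-3112) = -2014931308/861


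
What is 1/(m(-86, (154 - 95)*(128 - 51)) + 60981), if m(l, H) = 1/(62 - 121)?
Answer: 59/3597878 ≈ 1.6399e-5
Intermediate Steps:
m(l, H) = -1/59 (m(l, H) = 1/(-59) = -1/59)
1/(m(-86, (154 - 95)*(128 - 51)) + 60981) = 1/(-1/59 + 60981) = 1/(3597878/59) = 59/3597878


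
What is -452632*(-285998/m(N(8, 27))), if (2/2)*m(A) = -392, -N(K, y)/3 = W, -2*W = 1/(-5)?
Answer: -16181480842/49 ≈ -3.3023e+8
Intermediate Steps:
W = ⅒ (W = -½/(-5) = -½*(-⅕) = ⅒ ≈ 0.10000)
N(K, y) = -3/10 (N(K, y) = -3*⅒ = -3/10)
m(A) = -392
-452632*(-285998/m(N(8, 27))) = -452632/((-392/(-285998))) = -452632/((-392*(-1/285998))) = -452632/196/142999 = -452632*142999/196 = -16181480842/49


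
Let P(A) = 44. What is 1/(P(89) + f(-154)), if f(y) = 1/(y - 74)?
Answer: 228/10031 ≈ 0.022730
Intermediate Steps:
f(y) = 1/(-74 + y)
1/(P(89) + f(-154)) = 1/(44 + 1/(-74 - 154)) = 1/(44 + 1/(-228)) = 1/(44 - 1/228) = 1/(10031/228) = 228/10031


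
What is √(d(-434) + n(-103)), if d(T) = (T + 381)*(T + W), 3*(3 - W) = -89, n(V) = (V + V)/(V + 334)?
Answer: √1134976458/231 ≈ 145.84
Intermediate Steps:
n(V) = 2*V/(334 + V) (n(V) = (2*V)/(334 + V) = 2*V/(334 + V))
W = 98/3 (W = 3 - ⅓*(-89) = 3 + 89/3 = 98/3 ≈ 32.667)
d(T) = (381 + T)*(98/3 + T) (d(T) = (T + 381)*(T + 98/3) = (381 + T)*(98/3 + T))
√(d(-434) + n(-103)) = √((12446 + (-434)² + (1241/3)*(-434)) + 2*(-103)/(334 - 103)) = √((12446 + 188356 - 538594/3) + 2*(-103)/231) = √(63812/3 + 2*(-103)*(1/231)) = √(63812/3 - 206/231) = √(4913318/231) = √1134976458/231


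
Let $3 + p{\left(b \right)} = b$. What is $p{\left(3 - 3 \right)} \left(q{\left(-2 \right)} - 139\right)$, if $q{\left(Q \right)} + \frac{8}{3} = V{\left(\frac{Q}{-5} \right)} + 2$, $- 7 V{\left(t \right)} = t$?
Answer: $\frac{14671}{35} \approx 419.17$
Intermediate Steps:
$V{\left(t \right)} = - \frac{t}{7}$
$q{\left(Q \right)} = - \frac{2}{3} + \frac{Q}{35}$ ($q{\left(Q \right)} = - \frac{8}{3} - \left(-2 + \frac{Q \frac{1}{-5}}{7}\right) = - \frac{8}{3} - \left(-2 + \frac{Q \left(- \frac{1}{5}\right)}{7}\right) = - \frac{8}{3} - \left(-2 + \frac{\left(- \frac{1}{5}\right) Q}{7}\right) = - \frac{8}{3} + \left(\frac{Q}{35} + 2\right) = - \frac{8}{3} + \left(2 + \frac{Q}{35}\right) = - \frac{2}{3} + \frac{Q}{35}$)
$p{\left(b \right)} = -3 + b$
$p{\left(3 - 3 \right)} \left(q{\left(-2 \right)} - 139\right) = \left(-3 + \left(3 - 3\right)\right) \left(\left(- \frac{2}{3} + \frac{1}{35} \left(-2\right)\right) - 139\right) = \left(-3 + \left(3 - 3\right)\right) \left(\left(- \frac{2}{3} - \frac{2}{35}\right) - 139\right) = \left(-3 + 0\right) \left(- \frac{76}{105} - 139\right) = \left(-3\right) \left(- \frac{14671}{105}\right) = \frac{14671}{35}$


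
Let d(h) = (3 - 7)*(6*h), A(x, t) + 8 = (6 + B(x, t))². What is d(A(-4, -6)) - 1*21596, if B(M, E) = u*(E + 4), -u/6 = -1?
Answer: -22268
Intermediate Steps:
u = 6 (u = -6*(-1) = 6)
B(M, E) = 24 + 6*E (B(M, E) = 6*(E + 4) = 6*(4 + E) = 24 + 6*E)
A(x, t) = -8 + (30 + 6*t)² (A(x, t) = -8 + (6 + (24 + 6*t))² = -8 + (30 + 6*t)²)
d(h) = -24*h
d(A(-4, -6)) - 1*21596 = -24*(-8 + 36*(5 - 6)²) - 1*21596 = -24*(-8 + 36*(-1)²) - 21596 = -24*(-8 + 36*1) - 21596 = -24*(-8 + 36) - 21596 = -24*28 - 21596 = -672 - 21596 = -22268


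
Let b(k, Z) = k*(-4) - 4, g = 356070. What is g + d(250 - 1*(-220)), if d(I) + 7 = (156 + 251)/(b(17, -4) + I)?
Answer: 141713481/398 ≈ 3.5606e+5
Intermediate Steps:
b(k, Z) = -4 - 4*k (b(k, Z) = -4*k - 4 = -4 - 4*k)
d(I) = -7 + 407/(-72 + I) (d(I) = -7 + (156 + 251)/((-4 - 4*17) + I) = -7 + 407/((-4 - 68) + I) = -7 + 407/(-72 + I))
g + d(250 - 1*(-220)) = 356070 + (911 - 7*(250 - 1*(-220)))/(-72 + (250 - 1*(-220))) = 356070 + (911 - 7*(250 + 220))/(-72 + (250 + 220)) = 356070 + (911 - 7*470)/(-72 + 470) = 356070 + (911 - 3290)/398 = 356070 + (1/398)*(-2379) = 356070 - 2379/398 = 141713481/398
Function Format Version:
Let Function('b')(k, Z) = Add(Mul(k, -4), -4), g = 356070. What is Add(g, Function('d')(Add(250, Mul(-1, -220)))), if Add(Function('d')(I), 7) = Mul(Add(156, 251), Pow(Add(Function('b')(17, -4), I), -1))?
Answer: Rational(141713481, 398) ≈ 3.5606e+5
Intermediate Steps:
Function('b')(k, Z) = Add(-4, Mul(-4, k)) (Function('b')(k, Z) = Add(Mul(-4, k), -4) = Add(-4, Mul(-4, k)))
Function('d')(I) = Add(-7, Mul(407, Pow(Add(-72, I), -1))) (Function('d')(I) = Add(-7, Mul(Add(156, 251), Pow(Add(Add(-4, Mul(-4, 17)), I), -1))) = Add(-7, Mul(407, Pow(Add(Add(-4, -68), I), -1))) = Add(-7, Mul(407, Pow(Add(-72, I), -1))))
Add(g, Function('d')(Add(250, Mul(-1, -220)))) = Add(356070, Mul(Pow(Add(-72, Add(250, Mul(-1, -220))), -1), Add(911, Mul(-7, Add(250, Mul(-1, -220)))))) = Add(356070, Mul(Pow(Add(-72, Add(250, 220)), -1), Add(911, Mul(-7, Add(250, 220))))) = Add(356070, Mul(Pow(Add(-72, 470), -1), Add(911, Mul(-7, 470)))) = Add(356070, Mul(Pow(398, -1), Add(911, -3290))) = Add(356070, Mul(Rational(1, 398), -2379)) = Add(356070, Rational(-2379, 398)) = Rational(141713481, 398)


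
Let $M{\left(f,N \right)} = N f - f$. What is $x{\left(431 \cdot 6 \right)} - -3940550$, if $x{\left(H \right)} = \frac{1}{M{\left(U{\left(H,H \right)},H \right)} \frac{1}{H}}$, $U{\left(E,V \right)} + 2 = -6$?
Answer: $\frac{40745285707}{10340} \approx 3.9405 \cdot 10^{6}$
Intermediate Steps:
$U{\left(E,V \right)} = -8$ ($U{\left(E,V \right)} = -2 - 6 = -8$)
$M{\left(f,N \right)} = - f + N f$
$x{\left(H \right)} = \frac{H}{8 - 8 H}$ ($x{\left(H \right)} = \frac{1}{- 8 \left(-1 + H\right) \frac{1}{H}} = \frac{1}{\left(8 - 8 H\right) \frac{1}{H}} = \frac{1}{\frac{1}{H} \left(8 - 8 H\right)} = \frac{H}{8 - 8 H}$)
$x{\left(431 \cdot 6 \right)} - -3940550 = \frac{431 \cdot 6}{8 \left(1 - 431 \cdot 6\right)} - -3940550 = \frac{1}{8} \cdot 2586 \frac{1}{1 - 2586} + 3940550 = \frac{1}{8} \cdot 2586 \frac{1}{-2585} + 3940550 = \frac{1}{8} \cdot 2586 \left(- \frac{1}{2585}\right) + 3940550 = - \frac{1293}{10340} + 3940550 = \frac{40745285707}{10340}$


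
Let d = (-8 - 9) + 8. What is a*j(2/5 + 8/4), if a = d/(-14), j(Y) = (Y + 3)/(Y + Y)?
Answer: 81/112 ≈ 0.72321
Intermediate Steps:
d = -9 (d = -17 + 8 = -9)
j(Y) = (3 + Y)/(2*Y) (j(Y) = (3 + Y)/((2*Y)) = (3 + Y)*(1/(2*Y)) = (3 + Y)/(2*Y))
a = 9/14 (a = -9/(-14) = -9*(-1/14) = 9/14 ≈ 0.64286)
a*j(2/5 + 8/4) = 9*((3 + (2/5 + 8/4))/(2*(2/5 + 8/4)))/14 = 9*((3 + (2*(1/5) + 8*(1/4)))/(2*(2*(1/5) + 8*(1/4))))/14 = 9*((3 + (2/5 + 2))/(2*(2/5 + 2)))/14 = 9*((3 + 12/5)/(2*(12/5)))/14 = 9*((1/2)*(5/12)*(27/5))/14 = (9/14)*(9/8) = 81/112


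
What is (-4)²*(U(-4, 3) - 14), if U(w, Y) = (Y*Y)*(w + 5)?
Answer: -80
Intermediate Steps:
U(w, Y) = Y²*(5 + w)
(-4)²*(U(-4, 3) - 14) = (-4)²*(3²*(5 - 4) - 14) = 16*(9*1 - 14) = 16*(9 - 14) = 16*(-5) = -80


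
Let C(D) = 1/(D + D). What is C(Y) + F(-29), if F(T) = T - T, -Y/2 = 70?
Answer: -1/280 ≈ -0.0035714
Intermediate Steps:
Y = -140 (Y = -2*70 = -140)
F(T) = 0
C(D) = 1/(2*D)
C(Y) + F(-29) = (1/2)/(-140) + 0 = (1/2)*(-1/140) + 0 = -1/280 + 0 = -1/280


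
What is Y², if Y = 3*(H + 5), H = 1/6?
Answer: 961/4 ≈ 240.25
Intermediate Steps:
H = ⅙ ≈ 0.16667
Y = 31/2 (Y = 3*(⅙ + 5) = 3*(31/6) = 31/2 ≈ 15.500)
Y² = (31/2)² = 961/4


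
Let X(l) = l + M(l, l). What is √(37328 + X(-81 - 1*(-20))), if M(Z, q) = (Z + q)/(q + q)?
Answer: 22*√77 ≈ 193.05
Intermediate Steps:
M(Z, q) = (Z + q)/(2*q) (M(Z, q) = (Z + q)/((2*q)) = (Z + q)*(1/(2*q)) = (Z + q)/(2*q))
X(l) = 1 + l (X(l) = l + (l + l)/(2*l) = l + (2*l)/(2*l) = l + 1 = 1 + l)
√(37328 + X(-81 - 1*(-20))) = √(37328 + (1 + (-81 - 1*(-20)))) = √(37328 + (1 + (-81 + 20))) = √(37328 + (1 - 61)) = √(37328 - 60) = √37268 = 22*√77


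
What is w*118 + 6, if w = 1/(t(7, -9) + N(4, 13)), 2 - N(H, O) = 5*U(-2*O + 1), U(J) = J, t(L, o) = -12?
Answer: 808/115 ≈ 7.0261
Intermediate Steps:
N(H, O) = -3 + 10*O (N(H, O) = 2 - 5*(-2*O + 1) = 2 - 5*(1 - 2*O) = 2 - (5 - 10*O) = 2 + (-5 + 10*O) = -3 + 10*O)
w = 1/115 (w = 1/(-12 + (-3 + 10*13)) = 1/(-12 + (-3 + 130)) = 1/(-12 + 127) = 1/115 ≈ 0.0086956)
w*118 + 6 = (1/115)*118 + 6 = 118/115 + 6 = 808/115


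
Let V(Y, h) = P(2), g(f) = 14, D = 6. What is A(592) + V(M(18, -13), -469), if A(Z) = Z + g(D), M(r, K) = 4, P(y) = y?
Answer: 608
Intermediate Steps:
V(Y, h) = 2
A(Z) = 14 + Z (A(Z) = Z + 14 = 14 + Z)
A(592) + V(M(18, -13), -469) = (14 + 592) + 2 = 606 + 2 = 608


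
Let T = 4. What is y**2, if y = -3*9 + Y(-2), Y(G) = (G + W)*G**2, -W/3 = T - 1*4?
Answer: 1225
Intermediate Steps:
W = 0 (W = -3*(4 - 1*4) = -3*(4 - 4) = -3*0 = 0)
Y(G) = G**3 (Y(G) = (G + 0)*G**2 = G*G**2 = G**3)
y = -35 (y = -3*9 + (-2)**3 = -27 - 8 = -35)
y**2 = (-35)**2 = 1225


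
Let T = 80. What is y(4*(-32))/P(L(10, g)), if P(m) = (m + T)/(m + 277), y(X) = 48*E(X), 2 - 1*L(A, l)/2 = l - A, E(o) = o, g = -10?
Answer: -493056/31 ≈ -15905.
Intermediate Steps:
L(A, l) = 4 - 2*l + 2*A (L(A, l) = 4 - 2*(l - A) = 4 + (-2*l + 2*A) = 4 - 2*l + 2*A)
y(X) = 48*X
P(m) = (80 + m)/(277 + m) (P(m) = (m + 80)/(m + 277) = (80 + m)/(277 + m))
y(4*(-32))/P(L(10, g)) = (48*(4*(-32)))/(((80 + (4 - 2*(-10) + 2*10))/(277 + (4 - 2*(-10) + 2*10)))) = (48*(-128))/(((80 + (4 + 20 + 20))/(277 + (4 + 20 + 20)))) = -6144*(277 + 44)/(80 + 44) = -6144/(124/321) = -6144/((1/321)*124) = -6144/124/321 = -6144*321/124 = -493056/31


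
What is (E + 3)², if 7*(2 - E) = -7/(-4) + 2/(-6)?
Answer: 162409/7056 ≈ 23.017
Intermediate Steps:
E = 151/84 (E = 2 - (-7/(-4) + 2/(-6))/7 = 2 - (-7*(-¼) + 2*(-⅙))/7 = 2 - (7/4 - ⅓)/7 = 2 - ⅐*17/12 = 2 - 17/84 = 151/84 ≈ 1.7976)
(E + 3)² = (151/84 + 3)² = (403/84)² = 162409/7056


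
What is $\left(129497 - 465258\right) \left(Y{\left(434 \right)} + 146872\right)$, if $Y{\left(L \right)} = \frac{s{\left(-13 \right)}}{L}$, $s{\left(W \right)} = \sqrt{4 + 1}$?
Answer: $-49313889592 - \frac{10831 \sqrt{5}}{14} \approx -4.9314 \cdot 10^{10}$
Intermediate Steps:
$s{\left(W \right)} = \sqrt{5}$
$Y{\left(L \right)} = \frac{\sqrt{5}}{L}$
$\left(129497 - 465258\right) \left(Y{\left(434 \right)} + 146872\right) = \left(129497 - 465258\right) \left(\frac{\sqrt{5}}{434} + 146872\right) = - 335761 \left(\sqrt{5} \cdot \frac{1}{434} + 146872\right) = - 335761 \left(\frac{\sqrt{5}}{434} + 146872\right) = - 335761 \left(146872 + \frac{\sqrt{5}}{434}\right) = -49313889592 - \frac{10831 \sqrt{5}}{14}$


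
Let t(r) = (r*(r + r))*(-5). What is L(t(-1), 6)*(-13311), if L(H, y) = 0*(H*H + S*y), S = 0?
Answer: 0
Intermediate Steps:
t(r) = -10*r**2 (t(r) = (r*(2*r))*(-5) = (2*r**2)*(-5) = -10*r**2)
L(H, y) = 0 (L(H, y) = 0*(H*H + 0*y) = 0*(H**2 + 0) = 0*H**2 = 0)
L(t(-1), 6)*(-13311) = 0*(-13311) = 0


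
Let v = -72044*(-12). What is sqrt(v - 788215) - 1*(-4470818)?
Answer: 4470818 + 67*sqrt(17) ≈ 4.4711e+6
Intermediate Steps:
v = 864528
sqrt(v - 788215) - 1*(-4470818) = sqrt(864528 - 788215) - 1*(-4470818) = sqrt(76313) + 4470818 = 67*sqrt(17) + 4470818 = 4470818 + 67*sqrt(17)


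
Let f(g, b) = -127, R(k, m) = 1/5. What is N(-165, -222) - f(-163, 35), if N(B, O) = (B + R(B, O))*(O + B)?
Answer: 319523/5 ≈ 63905.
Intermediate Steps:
R(k, m) = ⅕
N(B, O) = (⅕ + B)*(B + O) (N(B, O) = (B + ⅕)*(O + B) = (⅕ + B)*(B + O))
N(-165, -222) - f(-163, 35) = ((-165)² + (⅕)*(-165) + (⅕)*(-222) - 165*(-222)) - 1*(-127) = (27225 - 33 - 222/5 + 36630) + 127 = 318888/5 + 127 = 319523/5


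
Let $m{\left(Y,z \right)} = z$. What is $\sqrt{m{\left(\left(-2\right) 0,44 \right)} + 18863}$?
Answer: $\sqrt{18907} \approx 137.5$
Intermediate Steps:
$\sqrt{m{\left(\left(-2\right) 0,44 \right)} + 18863} = \sqrt{44 + 18863} = \sqrt{18907}$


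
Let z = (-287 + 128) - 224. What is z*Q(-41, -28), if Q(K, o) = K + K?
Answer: 31406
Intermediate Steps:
Q(K, o) = 2*K
z = -383 (z = -159 - 224 = -383)
z*Q(-41, -28) = -766*(-41) = -383*(-82) = 31406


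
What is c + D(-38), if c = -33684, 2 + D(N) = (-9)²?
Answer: -33605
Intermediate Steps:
D(N) = 79 (D(N) = -2 + (-9)² = -2 + 81 = 79)
c + D(-38) = -33684 + 79 = -33605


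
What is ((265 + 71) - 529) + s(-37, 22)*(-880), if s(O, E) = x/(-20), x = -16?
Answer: -897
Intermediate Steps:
s(O, E) = 4/5 (s(O, E) = -16/(-20) = -16*(-1/20) = 4/5)
((265 + 71) - 529) + s(-37, 22)*(-880) = ((265 + 71) - 529) + (4/5)*(-880) = (336 - 529) - 704 = -193 - 704 = -897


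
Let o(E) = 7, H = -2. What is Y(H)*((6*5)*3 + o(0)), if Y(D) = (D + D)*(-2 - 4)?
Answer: 2328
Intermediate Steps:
Y(D) = -12*D (Y(D) = (2*D)*(-6) = -12*D)
Y(H)*((6*5)*3 + o(0)) = (-12*(-2))*((6*5)*3 + 7) = 24*(30*3 + 7) = 24*(90 + 7) = 24*97 = 2328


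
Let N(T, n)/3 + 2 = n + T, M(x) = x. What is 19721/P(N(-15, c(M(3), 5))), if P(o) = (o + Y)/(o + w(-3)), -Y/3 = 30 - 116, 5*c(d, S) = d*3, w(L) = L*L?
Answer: -1202981/354 ≈ -3398.3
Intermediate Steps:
w(L) = L**2
c(d, S) = 3*d/5 (c(d, S) = (d*3)/5 = (3*d)/5 = 3*d/5)
Y = 258 (Y = -3*(30 - 116) = -3*(-86) = 258)
N(T, n) = -6 + 3*T + 3*n (N(T, n) = -6 + 3*(n + T) = -6 + 3*(T + n) = -6 + (3*T + 3*n) = -6 + 3*T + 3*n)
P(o) = (258 + o)/(9 + o) (P(o) = (o + 258)/(o + (-3)**2) = (258 + o)/(o + 9) = (258 + o)/(9 + o))
19721/P(N(-15, c(M(3), 5))) = 19721/(((258 + (-6 + 3*(-15) + 3*((3/5)*3)))/(9 + (-6 + 3*(-15) + 3*((3/5)*3))))) = 19721/(((258 + (-6 - 45 + 3*(9/5)))/(9 + (-6 - 45 + 3*(9/5))))) = 19721/(((258 + (-6 - 45 + 27/5))/(9 + (-6 - 45 + 27/5)))) = 19721/(((258 - 228/5)/(9 - 228/5))) = 19721/(((1062/5)/(-183/5))) = 19721/((-5/183*1062/5)) = 19721/(-354/61) = 19721*(-61/354) = -1202981/354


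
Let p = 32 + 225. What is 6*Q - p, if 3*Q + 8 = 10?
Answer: -253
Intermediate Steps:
p = 257
Q = ⅔ (Q = -8/3 + (⅓)*10 = -8/3 + 10/3 = ⅔ ≈ 0.66667)
6*Q - p = 6*(⅔) - 1*257 = 4 - 257 = -253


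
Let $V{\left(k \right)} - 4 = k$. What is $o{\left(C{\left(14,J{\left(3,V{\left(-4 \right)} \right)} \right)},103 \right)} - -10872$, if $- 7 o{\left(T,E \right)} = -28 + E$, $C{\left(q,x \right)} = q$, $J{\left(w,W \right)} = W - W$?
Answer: $\frac{76029}{7} \approx 10861.0$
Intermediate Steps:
$V{\left(k \right)} = 4 + k$
$J{\left(w,W \right)} = 0$
$o{\left(T,E \right)} = 4 - \frac{E}{7}$ ($o{\left(T,E \right)} = - \frac{-28 + E}{7} = 4 - \frac{E}{7}$)
$o{\left(C{\left(14,J{\left(3,V{\left(-4 \right)} \right)} \right)},103 \right)} - -10872 = \left(4 - \frac{103}{7}\right) - -10872 = \left(4 - \frac{103}{7}\right) + 10872 = - \frac{75}{7} + 10872 = \frac{76029}{7}$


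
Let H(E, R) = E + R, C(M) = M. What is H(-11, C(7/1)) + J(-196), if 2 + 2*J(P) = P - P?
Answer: -5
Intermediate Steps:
J(P) = -1 (J(P) = -1 + (P - P)/2 = -1 + (1/2)*0 = -1 + 0 = -1)
H(-11, C(7/1)) + J(-196) = (-11 + 7/1) - 1 = (-11 + 7*1) - 1 = (-11 + 7) - 1 = -4 - 1 = -5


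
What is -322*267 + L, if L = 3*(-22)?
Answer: -86040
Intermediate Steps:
L = -66
-322*267 + L = -322*267 - 66 = -85974 - 66 = -86040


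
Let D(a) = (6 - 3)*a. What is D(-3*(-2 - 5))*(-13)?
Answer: -819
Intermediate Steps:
D(a) = 3*a
D(-3*(-2 - 5))*(-13) = (3*(-3*(-2 - 5)))*(-13) = (3*(-3*(-7)))*(-13) = (3*21)*(-13) = 63*(-13) = -819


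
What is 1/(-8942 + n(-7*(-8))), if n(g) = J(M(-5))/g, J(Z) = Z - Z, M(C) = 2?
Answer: -1/8942 ≈ -0.00011183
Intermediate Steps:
J(Z) = 0
n(g) = 0 (n(g) = 0/g = 0)
1/(-8942 + n(-7*(-8))) = 1/(-8942 + 0) = 1/(-8942) = -1/8942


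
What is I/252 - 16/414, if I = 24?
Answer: 82/1449 ≈ 0.056591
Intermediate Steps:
I/252 - 16/414 = 24/252 - 16/414 = 24*(1/252) - 16*1/414 = 2/21 - 8/207 = 82/1449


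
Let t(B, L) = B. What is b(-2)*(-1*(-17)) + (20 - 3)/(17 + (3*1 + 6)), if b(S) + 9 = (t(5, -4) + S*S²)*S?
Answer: -1309/26 ≈ -50.346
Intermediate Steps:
b(S) = -9 + S*(5 + S³) (b(S) = -9 + (5 + S*S²)*S = -9 + (5 + S³)*S = -9 + S*(5 + S³))
b(-2)*(-1*(-17)) + (20 - 3)/(17 + (3*1 + 6)) = (-9 + (-2)⁴ + 5*(-2))*(-1*(-17)) + (20 - 3)/(17 + (3*1 + 6)) = (-9 + 16 - 10)*17 + 17/(17 + (3 + 6)) = -3*17 + 17/(17 + 9) = -51 + 17/26 = -1309/26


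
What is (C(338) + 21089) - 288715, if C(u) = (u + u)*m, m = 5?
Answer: -264246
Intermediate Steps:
C(u) = 10*u (C(u) = (u + u)*5 = (2*u)*5 = 10*u)
(C(338) + 21089) - 288715 = (10*338 + 21089) - 288715 = (3380 + 21089) - 288715 = 24469 - 288715 = -264246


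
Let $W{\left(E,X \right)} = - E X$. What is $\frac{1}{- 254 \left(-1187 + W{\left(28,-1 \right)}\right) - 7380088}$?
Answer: $- \frac{1}{7085702} \approx -1.4113 \cdot 10^{-7}$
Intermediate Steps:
$W{\left(E,X \right)} = - E X$
$\frac{1}{- 254 \left(-1187 + W{\left(28,-1 \right)}\right) - 7380088} = \frac{1}{- 254 \left(-1187 - 28 \left(-1\right)\right) - 7380088} = \frac{1}{- 254 \left(-1187 + 28\right) - 7380088} = \frac{1}{\left(-254\right) \left(-1159\right) - 7380088} = \frac{1}{294386 - 7380088} = \frac{1}{-7085702} = - \frac{1}{7085702}$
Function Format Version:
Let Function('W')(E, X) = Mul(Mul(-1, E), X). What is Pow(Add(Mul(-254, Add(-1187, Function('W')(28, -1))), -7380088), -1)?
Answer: Rational(-1, 7085702) ≈ -1.4113e-7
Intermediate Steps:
Function('W')(E, X) = Mul(-1, E, X)
Pow(Add(Mul(-254, Add(-1187, Function('W')(28, -1))), -7380088), -1) = Pow(Add(Mul(-254, Add(-1187, Mul(-1, 28, -1))), -7380088), -1) = Pow(Add(Mul(-254, Add(-1187, 28)), -7380088), -1) = Pow(Add(Mul(-254, -1159), -7380088), -1) = Pow(Add(294386, -7380088), -1) = Pow(-7085702, -1) = Rational(-1, 7085702)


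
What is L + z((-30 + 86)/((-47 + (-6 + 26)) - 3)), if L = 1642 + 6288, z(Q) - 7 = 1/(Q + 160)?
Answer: 18826579/2372 ≈ 7937.0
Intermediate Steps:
z(Q) = 7 + 1/(160 + Q) (z(Q) = 7 + 1/(Q + 160) = 7 + 1/(160 + Q))
L = 7930
L + z((-30 + 86)/((-47 + (-6 + 26)) - 3)) = 7930 + (1121 + 7*((-30 + 86)/((-47 + (-6 + 26)) - 3)))/(160 + (-30 + 86)/((-47 + (-6 + 26)) - 3)) = 7930 + (1121 + 7*(56/((-47 + 20) - 3)))/(160 + 56/((-47 + 20) - 3)) = 7930 + (1121 + 7*(56/(-27 - 3)))/(160 + 56/(-27 - 3)) = 7930 + (1121 + 7*(56/(-30)))/(160 + 56/(-30)) = 7930 + (1121 + 7*(56*(-1/30)))/(160 + 56*(-1/30)) = 7930 + (1121 + 7*(-28/15))/(160 - 28/15) = 7930 + (1121 - 196/15)/(2372/15) = 7930 + (15/2372)*(16619/15) = 7930 + 16619/2372 = 18826579/2372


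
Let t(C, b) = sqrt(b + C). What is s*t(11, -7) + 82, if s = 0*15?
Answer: 82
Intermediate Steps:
t(C, b) = sqrt(C + b)
s = 0
s*t(11, -7) + 82 = 0*sqrt(11 - 7) + 82 = 0*sqrt(4) + 82 = 0*2 + 82 = 0 + 82 = 82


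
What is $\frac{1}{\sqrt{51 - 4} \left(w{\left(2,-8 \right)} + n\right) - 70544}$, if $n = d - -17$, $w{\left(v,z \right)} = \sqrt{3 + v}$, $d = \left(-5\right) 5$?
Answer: $\frac{1}{-70544 + \sqrt{235} - 8 \sqrt{47}} \approx -1.4168 \cdot 10^{-5}$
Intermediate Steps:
$d = -25$
$n = -8$ ($n = -25 - -17 = -25 + 17 = -8$)
$\frac{1}{\sqrt{51 - 4} \left(w{\left(2,-8 \right)} + n\right) - 70544} = \frac{1}{\sqrt{51 - 4} \left(\sqrt{3 + 2} - 8\right) - 70544} = \frac{1}{\sqrt{47} \left(\sqrt{5} - 8\right) - 70544} = \frac{1}{\sqrt{47} \left(-8 + \sqrt{5}\right) - 70544} = \frac{1}{-70544 + \sqrt{47} \left(-8 + \sqrt{5}\right)}$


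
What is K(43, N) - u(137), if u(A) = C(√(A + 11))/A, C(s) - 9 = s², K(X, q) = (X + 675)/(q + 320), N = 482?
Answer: -13774/54937 ≈ -0.25072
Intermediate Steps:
K(X, q) = (675 + X)/(320 + q)
C(s) = 9 + s²
u(A) = (20 + A)/A (u(A) = (9 + (√(A + 11))²)/A = (9 + (√(11 + A))²)/A = (9 + (11 + A))/A = (20 + A)/A)
K(43, N) - u(137) = (675 + 43)/(320 + 482) - (20 + 137)/137 = 718/802 - 157/137 = (1/802)*718 - 1*157/137 = 359/401 - 157/137 = -13774/54937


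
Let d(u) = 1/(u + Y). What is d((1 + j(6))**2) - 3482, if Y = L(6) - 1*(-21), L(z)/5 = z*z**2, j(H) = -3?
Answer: -3847609/1105 ≈ -3482.0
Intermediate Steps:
L(z) = 5*z**3 (L(z) = 5*(z*z**2) = 5*z**3)
Y = 1101 (Y = 5*6**3 - 1*(-21) = 5*216 + 21 = 1080 + 21 = 1101)
d(u) = 1/(1101 + u) (d(u) = 1/(u + 1101) = 1/(1101 + u))
d((1 + j(6))**2) - 3482 = 1/(1101 + (1 - 3)**2) - 3482 = 1/(1101 + (-2)**2) - 3482 = 1/(1101 + 4) - 3482 = 1/1105 - 3482 = -3847609/1105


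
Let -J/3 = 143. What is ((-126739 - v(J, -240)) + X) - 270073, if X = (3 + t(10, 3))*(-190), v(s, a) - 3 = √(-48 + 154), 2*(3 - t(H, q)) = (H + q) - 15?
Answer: -398145 - √106 ≈ -3.9816e+5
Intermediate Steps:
t(H, q) = 21/2 - H/2 - q/2 (t(H, q) = 3 - ((H + q) - 15)/2 = 3 - (-15 + H + q)/2 = 3 + (15/2 - H/2 - q/2) = 21/2 - H/2 - q/2)
J = -429 (J = -3*143 = -429)
v(s, a) = 3 + √106 (v(s, a) = 3 + √(-48 + 154) = 3 + √106)
X = -1330 (X = (3 + (21/2 - ½*10 - ½*3))*(-190) = (3 + (21/2 - 5 - 3/2))*(-190) = (3 + 4)*(-190) = 7*(-190) = -1330)
((-126739 - v(J, -240)) + X) - 270073 = ((-126739 - (3 + √106)) - 1330) - 270073 = ((-126739 + (-3 - √106)) - 1330) - 270073 = ((-126742 - √106) - 1330) - 270073 = (-128072 - √106) - 270073 = -398145 - √106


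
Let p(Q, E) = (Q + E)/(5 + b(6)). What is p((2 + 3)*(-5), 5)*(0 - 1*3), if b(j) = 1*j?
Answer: 60/11 ≈ 5.4545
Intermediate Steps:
b(j) = j
p(Q, E) = E/11 + Q/11 (p(Q, E) = (Q + E)/(5 + 6) = (E + Q)/11 = (E + Q)*(1/11) = E/11 + Q/11)
p((2 + 3)*(-5), 5)*(0 - 1*3) = ((1/11)*5 + ((2 + 3)*(-5))/11)*(0 - 1*3) = (5/11 + (5*(-5))/11)*(0 - 3) = (5/11 + (1/11)*(-25))*(-3) = (5/11 - 25/11)*(-3) = -20/11*(-3) = 60/11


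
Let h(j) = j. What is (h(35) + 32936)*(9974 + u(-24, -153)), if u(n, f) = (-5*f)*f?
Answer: -3530237941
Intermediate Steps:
u(n, f) = -5*f²
(h(35) + 32936)*(9974 + u(-24, -153)) = (35 + 32936)*(9974 - 5*(-153)²) = 32971*(9974 - 5*23409) = 32971*(9974 - 117045) = 32971*(-107071) = -3530237941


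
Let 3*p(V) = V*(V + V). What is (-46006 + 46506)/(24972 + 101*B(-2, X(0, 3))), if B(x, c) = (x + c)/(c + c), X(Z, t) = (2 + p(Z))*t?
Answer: 1500/75017 ≈ 0.019995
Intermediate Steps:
p(V) = 2*V²/3 (p(V) = (V*(V + V))/3 = (V*(2*V))/3 = (2*V²)/3 = 2*V²/3)
X(Z, t) = t*(2 + 2*Z²/3) (X(Z, t) = (2 + 2*Z²/3)*t = t*(2 + 2*Z²/3))
B(x, c) = (c + x)/(2*c) (B(x, c) = (c + x)/((2*c)) = (c + x)*(1/(2*c)) = (c + x)/(2*c))
(-46006 + 46506)/(24972 + 101*B(-2, X(0, 3))) = (-46006 + 46506)/(24972 + 101*(((⅔)*3*(3 + 0²) - 2)/(2*(((⅔)*3*(3 + 0²)))))) = 500/(24972 + 101*(((⅔)*3*(3 + 0) - 2)/(2*(((⅔)*3*(3 + 0)))))) = 500/(24972 + 101*(((⅔)*3*3 - 2)/(2*(((⅔)*3*3))))) = 500/(24972 + 101*((½)*(6 - 2)/6)) = 500/(24972 + 101*((½)*(⅙)*4)) = 500/(24972 + 101*(⅓)) = 500/(24972 + 101/3) = 500/(75017/3) = 500*(3/75017) = 1500/75017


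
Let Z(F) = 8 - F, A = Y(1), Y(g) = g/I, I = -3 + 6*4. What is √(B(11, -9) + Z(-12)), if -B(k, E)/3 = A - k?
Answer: √2590/7 ≈ 7.2703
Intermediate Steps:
I = 21 (I = -3 + 24 = 21)
Y(g) = g/21
A = 1/21 (A = (1/21)*1 = 1/21 ≈ 0.047619)
B(k, E) = -⅐ + 3*k (B(k, E) = -3*(1/21 - k) = -⅐ + 3*k)
√(B(11, -9) + Z(-12)) = √((-⅐ + 3*11) + (8 - 1*(-12))) = √((-⅐ + 33) + (8 + 12)) = √(230/7 + 20) = √(370/7) = √2590/7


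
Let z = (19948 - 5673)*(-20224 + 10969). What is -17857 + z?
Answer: -132132982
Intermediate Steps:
z = -132115125 (z = 14275*(-9255) = -132115125)
-17857 + z = -17857 - 132115125 = -132132982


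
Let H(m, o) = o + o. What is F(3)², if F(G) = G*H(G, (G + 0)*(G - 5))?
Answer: 1296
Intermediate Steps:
H(m, o) = 2*o
F(G) = 2*G²*(-5 + G) (F(G) = G*(2*((G + 0)*(G - 5))) = G*(2*(G*(-5 + G))) = G*(2*G*(-5 + G)) = 2*G²*(-5 + G))
F(3)² = (2*3²*(-5 + 3))² = (2*9*(-2))² = (-36)² = 1296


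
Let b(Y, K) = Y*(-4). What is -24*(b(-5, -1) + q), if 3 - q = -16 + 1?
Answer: -912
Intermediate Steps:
b(Y, K) = -4*Y
q = 18 (q = 3 - (-16 + 1) = 3 - 1*(-15) = 3 + 15 = 18)
-24*(b(-5, -1) + q) = -24*(-4*(-5) + 18) = -24*(20 + 18) = -24*38 = -912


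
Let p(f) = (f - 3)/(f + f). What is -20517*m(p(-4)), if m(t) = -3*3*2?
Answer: 369306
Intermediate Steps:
p(f) = (-3 + f)/(2*f) (p(f) = (-3 + f)/((2*f)) = (-3 + f)*(1/(2*f)) = (-3 + f)/(2*f))
m(t) = -18 (m(t) = -9*2 = -18)
-20517*m(p(-4)) = -20517*(-18) = 369306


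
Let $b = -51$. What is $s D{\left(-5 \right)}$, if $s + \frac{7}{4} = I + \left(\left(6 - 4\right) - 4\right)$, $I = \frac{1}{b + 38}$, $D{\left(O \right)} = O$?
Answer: $\frac{995}{52} \approx 19.135$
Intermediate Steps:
$I = - \frac{1}{13}$ ($I = \frac{1}{-51 + 38} = \frac{1}{-13} = - \frac{1}{13} \approx -0.076923$)
$s = - \frac{199}{52}$ ($s = - \frac{7}{4} + \left(- \frac{1}{13} + \left(\left(6 - 4\right) - 4\right)\right) = - \frac{7}{4} + \left(- \frac{1}{13} + \left(2 - 4\right)\right) = - \frac{7}{4} - \frac{27}{13} = - \frac{199}{52} \approx -3.8269$)
$s D{\left(-5 \right)} = \left(- \frac{199}{52}\right) \left(-5\right) = \frac{995}{52}$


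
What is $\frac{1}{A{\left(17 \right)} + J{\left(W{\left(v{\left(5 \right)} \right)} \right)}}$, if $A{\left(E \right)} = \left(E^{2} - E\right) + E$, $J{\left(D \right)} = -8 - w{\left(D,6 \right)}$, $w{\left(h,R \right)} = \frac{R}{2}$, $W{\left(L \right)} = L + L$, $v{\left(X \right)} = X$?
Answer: $\frac{1}{278} \approx 0.0035971$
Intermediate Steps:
$W{\left(L \right)} = 2 L$
$w{\left(h,R \right)} = \frac{R}{2}$ ($w{\left(h,R \right)} = R \frac{1}{2} = \frac{R}{2}$)
$J{\left(D \right)} = -11$ ($J{\left(D \right)} = -8 - \frac{1}{2} \cdot 6 = -8 - 3 = -11$)
$A{\left(E \right)} = E^{2}$
$\frac{1}{A{\left(17 \right)} + J{\left(W{\left(v{\left(5 \right)} \right)} \right)}} = \frac{1}{17^{2} - 11} = \frac{1}{289 - 11} = \frac{1}{278}$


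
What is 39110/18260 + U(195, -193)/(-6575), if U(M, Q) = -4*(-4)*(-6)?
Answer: 25890121/12005950 ≈ 2.1564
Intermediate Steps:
U(M, Q) = -96 (U(M, Q) = 16*(-6) = -96)
39110/18260 + U(195, -193)/(-6575) = 39110/18260 - 96/(-6575) = 39110*(1/18260) - 96*(-1/6575) = 3911/1826 + 96/6575 = 25890121/12005950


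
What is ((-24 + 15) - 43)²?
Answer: 2704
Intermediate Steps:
((-24 + 15) - 43)² = (-9 - 43)² = (-52)² = 2704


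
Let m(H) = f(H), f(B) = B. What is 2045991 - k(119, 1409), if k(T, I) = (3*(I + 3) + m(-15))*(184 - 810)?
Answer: 4688337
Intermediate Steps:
m(H) = H
k(T, I) = 3756 - 1878*I (k(T, I) = (3*(I + 3) - 15)*(184 - 810) = (3*(3 + I) - 15)*(-626) = ((9 + 3*I) - 15)*(-626) = (-6 + 3*I)*(-626) = 3756 - 1878*I)
2045991 - k(119, 1409) = 2045991 - (3756 - 1878*1409) = 2045991 - (3756 - 2646102) = 2045991 - 1*(-2642346) = 2045991 + 2642346 = 4688337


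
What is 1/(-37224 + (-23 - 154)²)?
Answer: -1/5895 ≈ -0.00016964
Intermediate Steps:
1/(-37224 + (-23 - 154)²) = 1/(-37224 + (-177)²) = 1/(-37224 + 31329) = 1/(-5895) = -1/5895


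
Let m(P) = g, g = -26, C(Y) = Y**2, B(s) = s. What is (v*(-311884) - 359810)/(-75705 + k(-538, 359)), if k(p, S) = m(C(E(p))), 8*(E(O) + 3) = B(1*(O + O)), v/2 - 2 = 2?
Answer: 2854882/75731 ≈ 37.698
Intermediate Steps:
v = 8 (v = 4 + 2*2 = 4 + 4 = 8)
E(O) = -3 + O/4 (E(O) = -3 + (1*(O + O))/8 = -3 + (1*(2*O))/8 = -3 + (2*O)/8 = -3 + O/4)
m(P) = -26
k(p, S) = -26
(v*(-311884) - 359810)/(-75705 + k(-538, 359)) = (8*(-311884) - 359810)/(-75705 - 26) = (-2495072 - 359810)/(-75731) = -2854882*(-1/75731) = 2854882/75731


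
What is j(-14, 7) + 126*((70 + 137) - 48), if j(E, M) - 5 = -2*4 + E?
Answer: 20017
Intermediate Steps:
j(E, M) = -3 + E (j(E, M) = 5 + (-2*4 + E) = 5 + (-8 + E) = -3 + E)
j(-14, 7) + 126*((70 + 137) - 48) = (-3 - 14) + 126*((70 + 137) - 48) = -17 + 126*(207 - 48) = -17 + 126*159 = -17 + 20034 = 20017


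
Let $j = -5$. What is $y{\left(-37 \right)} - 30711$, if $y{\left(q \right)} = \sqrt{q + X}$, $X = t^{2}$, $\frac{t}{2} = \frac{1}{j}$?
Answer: $-30711 + \frac{i \sqrt{921}}{5} \approx -30711.0 + 6.0696 i$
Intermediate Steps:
$t = - \frac{2}{5}$ ($t = \frac{2}{-5} = 2 \left(- \frac{1}{5}\right) = - \frac{2}{5} \approx -0.4$)
$X = \frac{4}{25}$ ($X = \left(- \frac{2}{5}\right)^{2} = \frac{4}{25} \approx 0.16$)
$y{\left(q \right)} = \sqrt{\frac{4}{25} + q}$ ($y{\left(q \right)} = \sqrt{q + \frac{4}{25}} = \sqrt{\frac{4}{25} + q}$)
$y{\left(-37 \right)} - 30711 = \frac{\sqrt{4 + 25 \left(-37\right)}}{5} - 30711 = \frac{\sqrt{4 - 925}}{5} - 30711 = \frac{\sqrt{-921}}{5} - 30711 = \frac{i \sqrt{921}}{5} - 30711 = -30711 + \frac{i \sqrt{921}}{5}$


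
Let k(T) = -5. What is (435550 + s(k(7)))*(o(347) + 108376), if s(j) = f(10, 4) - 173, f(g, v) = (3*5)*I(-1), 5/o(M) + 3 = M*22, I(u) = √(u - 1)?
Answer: 360064294042397/7631 + 12405258915*I*√2/7631 ≈ 4.7184e+10 + 2.299e+6*I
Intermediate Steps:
I(u) = √(-1 + u)
o(M) = 5/(-3 + 22*M) (o(M) = 5/(-3 + M*22) = 5/(-3 + 22*M))
f(g, v) = 15*I*√2 (f(g, v) = (3*5)*√(-1 - 1) = 15*√(-2) = 15*(I*√2) = 15*I*√2)
s(j) = -173 + 15*I*√2 (s(j) = 15*I*√2 - 173 = -173 + 15*I*√2)
(435550 + s(k(7)))*(o(347) + 108376) = (435550 + (-173 + 15*I*√2))*(5/(-3 + 22*347) + 108376) = (435377 + 15*I*√2)*(5/(-3 + 7634) + 108376) = (435377 + 15*I*√2)*(5/7631 + 108376) = (435377 + 15*I*√2)*(827017261/7631) = 360064294042397/7631 + 12405258915*I*√2/7631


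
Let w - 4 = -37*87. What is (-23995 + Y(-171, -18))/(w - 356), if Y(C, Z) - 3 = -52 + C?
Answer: 24215/3571 ≈ 6.7810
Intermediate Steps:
Y(C, Z) = -49 + C (Y(C, Z) = 3 + (-52 + C) = -49 + C)
w = -3215 (w = 4 - 37*87 = 4 - 3219 = -3215)
(-23995 + Y(-171, -18))/(w - 356) = (-23995 + (-49 - 171))/(-3215 - 356) = (-23995 - 220)/(-3571) = -24215*(-1/3571) = 24215/3571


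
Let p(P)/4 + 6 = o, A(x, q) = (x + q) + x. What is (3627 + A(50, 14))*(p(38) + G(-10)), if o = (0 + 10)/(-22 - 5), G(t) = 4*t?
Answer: -2204696/9 ≈ -2.4497e+5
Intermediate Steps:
A(x, q) = q + 2*x (A(x, q) = (q + x) + x = q + 2*x)
o = -10/27 (o = 10/(-27) = 10*(-1/27) = -10/27 ≈ -0.37037)
p(P) = -688/27 (p(P) = -24 + 4*(-10/27) = -24 - 40/27 = -688/27)
(3627 + A(50, 14))*(p(38) + G(-10)) = (3627 + (14 + 2*50))*(-688/27 + 4*(-10)) = (3627 + (14 + 100))*(-688/27 - 40) = (3627 + 114)*(-1768/27) = 3741*(-1768/27) = -2204696/9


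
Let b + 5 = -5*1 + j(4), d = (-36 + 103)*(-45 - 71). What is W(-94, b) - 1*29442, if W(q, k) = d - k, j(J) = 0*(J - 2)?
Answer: -37204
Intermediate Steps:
j(J) = 0 (j(J) = 0*(-2 + J) = 0)
d = -7772 (d = 67*(-116) = -7772)
b = -10 (b = -5 + (-5*1 + 0) = -5 + (-5 + 0) = -5 - 5 = -10)
W(q, k) = -7772 - k
W(-94, b) - 1*29442 = (-7772 - 1*(-10)) - 1*29442 = (-7772 + 10) - 29442 = -7762 - 29442 = -37204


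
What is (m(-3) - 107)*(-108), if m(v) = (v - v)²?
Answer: 11556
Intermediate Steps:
m(v) = 0 (m(v) = 0² = 0)
(m(-3) - 107)*(-108) = (0 - 107)*(-108) = -107*(-108) = 11556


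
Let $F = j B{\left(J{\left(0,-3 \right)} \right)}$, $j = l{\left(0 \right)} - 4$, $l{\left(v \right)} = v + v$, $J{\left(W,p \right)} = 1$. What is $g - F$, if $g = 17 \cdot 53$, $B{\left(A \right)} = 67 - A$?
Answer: $1165$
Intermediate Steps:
$l{\left(v \right)} = 2 v$
$j = -4$ ($j = 2 \cdot 0 - 4 = 0 - 4 = -4$)
$F = -264$ ($F = - 4 \left(67 - 1\right) = \left(-4\right) 66 = -264$)
$g = 901$
$g - F = 901 - -264 = 901 + 264 = 1165$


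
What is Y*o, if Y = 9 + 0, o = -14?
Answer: -126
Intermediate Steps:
Y = 9
Y*o = 9*(-14) = -126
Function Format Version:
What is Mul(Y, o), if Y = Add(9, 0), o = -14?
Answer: -126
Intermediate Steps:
Y = 9
Mul(Y, o) = Mul(9, -14) = -126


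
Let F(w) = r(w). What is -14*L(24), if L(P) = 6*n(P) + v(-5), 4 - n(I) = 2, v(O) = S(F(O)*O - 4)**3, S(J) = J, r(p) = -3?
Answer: -18802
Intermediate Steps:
F(w) = -3
v(O) = (-4 - 3*O)**3 (v(O) = (-3*O - 4)**3 = (-4 - 3*O)**3)
n(I) = 2 (n(I) = 4 - 1*2 = 4 - 2 = 2)
L(P) = 1343 (L(P) = 6*2 + (-4 - 3*(-5))**3 = 12 + (-4 + 15)**3 = 12 + 11**3 = 12 + 1331 = 1343)
-14*L(24) = -14*1343 = -18802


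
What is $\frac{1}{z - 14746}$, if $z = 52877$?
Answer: $\frac{1}{38131} \approx 2.6225 \cdot 10^{-5}$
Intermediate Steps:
$\frac{1}{z - 14746} = \frac{1}{52877 - 14746} = \frac{1}{38131}$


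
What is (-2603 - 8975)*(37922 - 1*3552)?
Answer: -397935860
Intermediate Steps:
(-2603 - 8975)*(37922 - 1*3552) = -11578*(37922 - 3552) = -11578*34370 = -397935860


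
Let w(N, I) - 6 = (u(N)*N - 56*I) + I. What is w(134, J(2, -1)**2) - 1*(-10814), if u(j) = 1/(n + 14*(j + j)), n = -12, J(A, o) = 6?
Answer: 16530867/1870 ≈ 8840.0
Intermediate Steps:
u(j) = 1/(-12 + 28*j) (u(j) = 1/(-12 + 14*(j + j)) = 1/(-12 + 14*(2*j)) = 1/(-12 + 28*j))
w(N, I) = 6 - 55*I + N/(4*(-3 + 7*N)) (w(N, I) = 6 + (((1/(4*(-3 + 7*N)))*N - 56*I) + I) = 6 + ((N/(4*(-3 + 7*N)) - 56*I) + I) = 6 + ((-56*I + N/(4*(-3 + 7*N))) + I) = 6 + (-55*I + N/(4*(-3 + 7*N))) = 6 - 55*I + N/(4*(-3 + 7*N)))
w(134, J(2, -1)**2) - 1*(-10814) = (134 + 4*(-3 + 7*134)*(6 - 55*6**2))/(4*(-3 + 7*134)) - 1*(-10814) = (134 + 4*(-3 + 938)*(6 - 55*36))/(4*(-3 + 938)) + 10814 = (1/4)*(134 + 4*935*(6 - 1980))/935 + 10814 = (1/4)*(1/935)*(134 + 4*935*(-1974)) + 10814 = (1/4)*(1/935)*(134 - 7382760) + 10814 = (1/4)*(1/935)*(-7382626) + 10814 = -3691313/1870 + 10814 = 16530867/1870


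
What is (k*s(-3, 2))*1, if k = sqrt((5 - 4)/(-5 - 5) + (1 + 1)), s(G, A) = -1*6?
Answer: -3*sqrt(190)/5 ≈ -8.2704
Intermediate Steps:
s(G, A) = -6
k = sqrt(190)/10 (k = sqrt(1/(-10) + 2) = sqrt(1*(-1/10) + 2) = sqrt(-1/10 + 2) = sqrt(19/10) = sqrt(190)/10 ≈ 1.3784)
(k*s(-3, 2))*1 = ((sqrt(190)/10)*(-6))*1 = -3*sqrt(190)/5*1 = -3*sqrt(190)/5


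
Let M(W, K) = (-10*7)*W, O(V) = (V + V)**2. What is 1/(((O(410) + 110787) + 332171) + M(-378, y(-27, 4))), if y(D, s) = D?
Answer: 1/1141818 ≈ 8.7580e-7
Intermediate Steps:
O(V) = 4*V**2 (O(V) = (2*V)**2 = 4*V**2)
M(W, K) = -70*W
1/(((O(410) + 110787) + 332171) + M(-378, y(-27, 4))) = 1/(((4*410**2 + 110787) + 332171) - 70*(-378)) = 1/(((4*168100 + 110787) + 332171) + 26460) = 1/(((672400 + 110787) + 332171) + 26460) = 1/((783187 + 332171) + 26460) = 1/(1115358 + 26460) = 1/1141818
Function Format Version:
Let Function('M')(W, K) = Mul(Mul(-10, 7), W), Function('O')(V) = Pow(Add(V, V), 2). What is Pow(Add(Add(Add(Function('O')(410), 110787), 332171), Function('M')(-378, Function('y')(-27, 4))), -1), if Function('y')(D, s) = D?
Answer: Rational(1, 1141818) ≈ 8.7580e-7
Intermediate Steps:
Function('O')(V) = Mul(4, Pow(V, 2)) (Function('O')(V) = Pow(Mul(2, V), 2) = Mul(4, Pow(V, 2)))
Function('M')(W, K) = Mul(-70, W)
Pow(Add(Add(Add(Function('O')(410), 110787), 332171), Function('M')(-378, Function('y')(-27, 4))), -1) = Pow(Add(Add(Add(Mul(4, Pow(410, 2)), 110787), 332171), Mul(-70, -378)), -1) = Pow(Add(Add(Add(Mul(4, 168100), 110787), 332171), 26460), -1) = Pow(Add(Add(Add(672400, 110787), 332171), 26460), -1) = Pow(Add(Add(783187, 332171), 26460), -1) = Pow(Add(1115358, 26460), -1) = Pow(1141818, -1) = Rational(1, 1141818)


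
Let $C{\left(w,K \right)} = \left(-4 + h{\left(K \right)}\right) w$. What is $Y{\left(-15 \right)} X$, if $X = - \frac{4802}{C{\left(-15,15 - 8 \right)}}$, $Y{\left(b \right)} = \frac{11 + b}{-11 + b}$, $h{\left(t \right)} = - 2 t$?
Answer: $- \frac{4802}{1755} \approx -2.7362$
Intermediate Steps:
$Y{\left(b \right)} = \frac{11 + b}{-11 + b}$
$C{\left(w,K \right)} = w \left(-4 - 2 K\right)$ ($C{\left(w,K \right)} = \left(-4 - 2 K\right) w = w \left(-4 - 2 K\right)$)
$X = - \frac{2401}{135}$ ($X = - \frac{4802}{\left(-2\right) \left(-15\right) \left(2 + \left(15 - 8\right)\right)} = - \frac{4802}{\left(-2\right) \left(-15\right) \left(2 + 7\right)} = - \frac{4802}{\left(-2\right) \left(-15\right) 9} = - \frac{4802}{270} = \left(-4802\right) \frac{1}{270} = - \frac{2401}{135} \approx -17.785$)
$Y{\left(-15 \right)} X = \frac{11 - 15}{-11 - 15} \left(- \frac{2401}{135}\right) = \frac{1}{-26} \left(-4\right) \left(- \frac{2401}{135}\right) = \left(- \frac{1}{26}\right) \left(-4\right) \left(- \frac{2401}{135}\right) = \frac{2}{13} \left(- \frac{2401}{135}\right) = - \frac{4802}{1755}$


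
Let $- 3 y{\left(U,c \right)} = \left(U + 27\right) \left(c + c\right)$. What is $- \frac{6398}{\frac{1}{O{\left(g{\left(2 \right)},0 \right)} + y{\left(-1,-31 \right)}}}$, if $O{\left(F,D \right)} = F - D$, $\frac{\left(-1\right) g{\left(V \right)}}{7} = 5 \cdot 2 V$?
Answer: $- \frac{7626416}{3} \approx -2.5421 \cdot 10^{6}$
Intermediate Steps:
$g{\left(V \right)} = - 70 V$ ($g{\left(V \right)} = - 7 \cdot 5 \cdot 2 V = - 7 \cdot 10 V = - 70 V$)
$y{\left(U,c \right)} = - \frac{2 c \left(27 + U\right)}{3}$ ($y{\left(U,c \right)} = - \frac{\left(U + 27\right) \left(c + c\right)}{3} = - \frac{\left(27 + U\right) 2 c}{3} = - \frac{2 c \left(27 + U\right)}{3}$)
$- \frac{6398}{\frac{1}{O{\left(g{\left(2 \right)},0 \right)} + y{\left(-1,-31 \right)}}} = - \frac{6398}{\frac{1}{\left(\left(-70\right) 2 - 0\right) - - \frac{62 \left(27 - 1\right)}{3}}} = - \frac{6398}{\frac{1}{\left(-140 + 0\right) - \left(- \frac{62}{3}\right) 26}} = - \frac{6398}{\frac{1}{-140 + \frac{1612}{3}}} = - \frac{6398}{\frac{1}{\frac{1192}{3}}} = - \frac{6398}{\frac{3}{1192}} = \left(-6398\right) \frac{1192}{3} = - \frac{7626416}{3}$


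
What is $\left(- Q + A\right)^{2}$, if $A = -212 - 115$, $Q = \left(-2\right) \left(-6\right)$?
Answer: $114921$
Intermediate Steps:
$Q = 12$
$A = -327$
$\left(- Q + A\right)^{2} = \left(\left(-1\right) 12 - 327\right)^{2} = \left(-12 - 327\right)^{2} = \left(-339\right)^{2} = 114921$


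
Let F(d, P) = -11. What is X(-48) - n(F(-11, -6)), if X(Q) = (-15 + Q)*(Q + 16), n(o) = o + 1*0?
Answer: 2027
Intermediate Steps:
n(o) = o (n(o) = o + 0 = o)
X(Q) = (-15 + Q)*(16 + Q)
X(-48) - n(F(-11, -6)) = (-240 - 48 + (-48)²) - 1*(-11) = (-240 - 48 + 2304) + 11 = 2016 + 11 = 2027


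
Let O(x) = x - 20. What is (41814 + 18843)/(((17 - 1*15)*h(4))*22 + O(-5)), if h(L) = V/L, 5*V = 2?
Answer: -303285/103 ≈ -2944.5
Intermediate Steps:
V = 2/5 (V = (1/5)*2 = 2/5 ≈ 0.40000)
O(x) = -20 + x
h(L) = 2/(5*L)
(41814 + 18843)/(((17 - 1*15)*h(4))*22 + O(-5)) = (41814 + 18843)/(((17 - 1*15)*((2/5)/4))*22 + (-20 - 5)) = 60657/(((17 - 15)*((2/5)*(1/4)))*22 - 25) = 60657/((2*(1/10))*22 - 25) = 60657/((1/5)*22 - 25) = 60657/(22/5 - 25) = 60657/(-103/5) = 60657*(-5/103) = -303285/103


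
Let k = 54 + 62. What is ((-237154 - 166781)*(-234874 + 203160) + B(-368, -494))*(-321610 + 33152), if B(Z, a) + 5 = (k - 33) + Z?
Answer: -3695260718989400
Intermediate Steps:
k = 116
B(Z, a) = 78 + Z (B(Z, a) = -5 + ((116 - 33) + Z) = -5 + (83 + Z) = 78 + Z)
((-237154 - 166781)*(-234874 + 203160) + B(-368, -494))*(-321610 + 33152) = ((-237154 - 166781)*(-234874 + 203160) + (78 - 368))*(-321610 + 33152) = (-403935*(-31714) - 290)*(-288458) = (12810394590 - 290)*(-288458) = 12810394300*(-288458) = -3695260718989400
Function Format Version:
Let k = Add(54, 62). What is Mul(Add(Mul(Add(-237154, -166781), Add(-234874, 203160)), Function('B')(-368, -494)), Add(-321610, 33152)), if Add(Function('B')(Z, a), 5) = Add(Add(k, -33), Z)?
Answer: -3695260718989400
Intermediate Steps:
k = 116
Function('B')(Z, a) = Add(78, Z) (Function('B')(Z, a) = Add(-5, Add(Add(116, -33), Z)) = Add(-5, Add(83, Z)) = Add(78, Z))
Mul(Add(Mul(Add(-237154, -166781), Add(-234874, 203160)), Function('B')(-368, -494)), Add(-321610, 33152)) = Mul(Add(Mul(Add(-237154, -166781), Add(-234874, 203160)), Add(78, -368)), Add(-321610, 33152)) = Mul(Add(Mul(-403935, -31714), -290), -288458) = Mul(Add(12810394590, -290), -288458) = Mul(12810394300, -288458) = -3695260718989400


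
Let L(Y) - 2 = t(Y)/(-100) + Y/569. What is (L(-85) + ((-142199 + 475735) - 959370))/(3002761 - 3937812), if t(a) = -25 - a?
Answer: 1780494172/2660220095 ≈ 0.66930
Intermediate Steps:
L(Y) = 9/4 + 669*Y/56900 (L(Y) = 2 + ((-25 - Y)/(-100) + Y/569) = 2 + ((-25 - Y)*(-1/100) + Y*(1/569)) = 2 + ((1/4 + Y/100) + Y/569) = 2 + (1/4 + 669*Y/56900) = 9/4 + 669*Y/56900)
(L(-85) + ((-142199 + 475735) - 959370))/(3002761 - 3937812) = ((9/4 + (669/56900)*(-85)) + ((-142199 + 475735) - 959370))/(3002761 - 3937812) = ((9/4 - 11373/11380) + (333536 - 959370))/(-935051) = (3558/2845 - 625834)*(-1/935051) = -1780494172/2845*(-1/935051) = 1780494172/2660220095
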